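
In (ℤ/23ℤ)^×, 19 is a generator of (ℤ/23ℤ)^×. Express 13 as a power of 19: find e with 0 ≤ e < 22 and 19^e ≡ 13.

20

Successive powers of 19 modulo 23:
  19^0=1  19^1=19  19^2=16  19^3=5  19^4=3  19^5=11
  19^6=2  19^7=15  19^8=9  19^9=10  19^10=6  19^11=22
  19^12=4  19^13=7  19^14=18  19^15=20  19^16=12  19^17=21
  19^18=8  19^19=14  19^20=13
So 19^20 ≡ 13 (mod 23), giving e = 20.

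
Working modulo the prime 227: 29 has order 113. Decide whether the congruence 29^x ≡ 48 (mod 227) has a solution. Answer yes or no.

48 ∈ ⟨29⟩ iff 48^113 ≡ 1 (mod 227), since |⟨29⟩| = 113.
48^113 mod 227 = 1.
Since 1 = 1, 48 lies in the subgroup.

yes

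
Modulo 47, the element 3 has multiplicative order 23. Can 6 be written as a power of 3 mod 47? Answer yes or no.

⟨3⟩ has order 23; its elements mod 47 are {1, 2, 3, 4, 6, 7, 8, 9, 12, 14, 16, 17, 18, 21, 24, 25, 27, 28, 32, 34, 36, 37, 42}.
6 is in this set.

yes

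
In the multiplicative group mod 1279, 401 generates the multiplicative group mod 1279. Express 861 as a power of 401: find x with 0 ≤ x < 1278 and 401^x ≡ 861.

1093

Baby-step giant-step with m = ceil(sqrt(1278)) = 36.
Baby table (401^j mod 1279 for j=0..35):
  0:1  1:401  2:926  3:416  4:546  5:237  6:391  7:753
  8:109  9:223  10:1172  11:579  12:680  13:253  14:412  15:221
  16:370  17:6  18:1127  19:440  20:1217  21:718  22:143  23:1067
  24:681  25:654  26:59  27:637  28:916  29:243  30:239  31:1193
  32:47  33:941  34:36  35:367
Giant step factor: 401^(-36) ≡ 78 (mod 1279).
Scan 861·78^i mod 1279 for i = 0, 1, …:
  i=0: 861   i=1: 650   i=2: 819   i=3: 1211
  i=4: 1091   i=5: 684   i=6: 913   i=7: 869
  i=8: 1274   i=9: 889     …   i=29: 282
  i=30: 253
Match at i=30, j=13: x = 30·36 + 13 = 1093.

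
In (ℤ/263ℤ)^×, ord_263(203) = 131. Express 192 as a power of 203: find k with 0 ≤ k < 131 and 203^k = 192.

52

Baby-step giant-step with m = ceil(sqrt(131)) = 12.
Baby table (203^j mod 263 for j=0..11):
  0:1  1:203  2:181  3:186  4:149  5:2  6:143  7:99
  8:109  9:35  10:4  11:23
Giant step factor: 203^(-12) ≡ 89 (mod 263).
Scan 192·89^i mod 263 for i = 0, 1, …:
  i=0: 192   i=1: 256   i=2: 166   i=3: 46
  i=4: 149
Match at i=4, j=4: k = 4·12 + 4 = 52.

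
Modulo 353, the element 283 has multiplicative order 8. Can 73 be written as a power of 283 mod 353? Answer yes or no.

⟨283⟩ has order 8; its elements mod 353 are {1, 42, 70, 116, 237, 283, 311, 352}.
73 is not in this set.

no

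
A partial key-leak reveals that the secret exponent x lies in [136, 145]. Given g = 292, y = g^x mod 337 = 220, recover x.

Compute 292^136 mod 337 = 324, then multiply by 292 repeatedly:
  292^136=324  292^137=248  292^138=298  292^139=70  292^140=220
Found 220 at exponent 140.

140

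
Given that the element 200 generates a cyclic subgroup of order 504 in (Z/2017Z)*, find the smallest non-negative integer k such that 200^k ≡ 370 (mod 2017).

Baby-step giant-step with m = ceil(sqrt(504)) = 23.
Baby table (200^j mod 2017 for j=0..22):
  0:1  1:200  2:1677  3:578  4:631  5:1146  6:1279  7:1658
  8:812  9:1040  10:249  11:1392  12:54  13:715  14:1810  15:957
  16:1802  17:1374  18:488  19:784  20:1491  21:1701  22:1344
Giant step factor: 200^(-23) ≡ 1306 (mod 2017).
Scan 370·1306^i mod 2017 for i = 0, 1, …:
  i=0: 370   i=1: 1157   i=2: 309   i=3: 154
  i=4: 1441   i=5: 85   i=6: 75   i=7: 1134
  i=8: 526   i=9: 1176     …   i=18: 1023
  i=19: 784
Match at i=19, j=19: k = 19·23 + 19 = 456.

456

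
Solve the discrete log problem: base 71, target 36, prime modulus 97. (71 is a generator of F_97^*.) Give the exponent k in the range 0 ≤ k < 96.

80

Baby-step giant-step with m = ceil(sqrt(96)) = 10.
Baby table (71^j mod 97 for j=0..9):
  0:1  1:71  2:94  3:78  4:9  5:57  6:70  7:23
  8:81  9:28
Giant step factor: 71^(-10) ≡ 95 (mod 97).
Scan 36·95^i mod 97 for i = 0, 1, …:
  i=0: 36   i=1: 25   i=2: 47   i=3: 3
  i=4: 91   i=5: 12   i=6: 73   i=7: 48
  i=8: 1
Match at i=8, j=0: k = 8·10 + 0 = 80.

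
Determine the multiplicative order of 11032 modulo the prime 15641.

The order of 11032 must divide p − 1 = 15640 = 2^3 · 5 · 17 · 23.
Divisors: 1, 2, 4, 5, 8, 10, 17, 20, 23, 34, 40, 46, 68, 85, 92, 115, 136, 170, 184, 230, 340, 391, 460, 680, 782, 920, 1564, 1955, 3128, 3910, 7820, 15640.
Check each in increasing order: 11032^1 ≡ 11032;  11032^2 ≡ 2403;  11032^4 ≡ 2880;  11032^5 ≡ 5289;  11032^8 ≡ 4670;  11032^10 ≡ 7413;  11032^17 ≡ 10502;  11032^20 ≡ 5736;  11032^23 ≡ 9403;  11032^34 ≡ 7313;  11032^40 ≡ 8673;  11032^46 ≡ 13477;  11032^68 ≡ 3390;  11032^85 ≡ 2864;  11032^92 ≡ 6237;  11032^115 ≡ 8402;  11032^136 ≡ 11606;  11032^170 ≡ 6612;  11032^184 ≡ 1002;  11032^230 ≡ 5771;  11032^340 ≡ 1949;  11032^391 ≡ 7909;  11032^460 ≡ 4752;  11032^680 ≡ 13479;  11032^782 ≡ 3922;  11032^920 ≡ 11541;  11032^1564 ≡ 6981;  11032^1955 ≡ 15640;  11032^3128 ≡ 12646;  11032^3910 ≡ 1.
Smallest exponent giving 1 is 3910.

3910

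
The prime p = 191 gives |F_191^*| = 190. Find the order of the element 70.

The order of 70 must divide p − 1 = 190 = 2 · 5 · 19.
Divisors: 1, 2, 5, 10, 19, 38, 95, 190.
Check each in increasing order: 70^1 ≡ 70;  70^2 ≡ 125;  70^5 ≡ 84;  70^10 ≡ 180;  70^19 ≡ 190;  70^38 ≡ 1.
Smallest exponent giving 1 is 38.

38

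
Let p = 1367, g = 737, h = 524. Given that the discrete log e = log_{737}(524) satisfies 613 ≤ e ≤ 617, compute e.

Compute 737^613 mod 1367 = 112, then multiply by 737 repeatedly:
  737^613=112  737^614=524
Found 524 at exponent 614.

614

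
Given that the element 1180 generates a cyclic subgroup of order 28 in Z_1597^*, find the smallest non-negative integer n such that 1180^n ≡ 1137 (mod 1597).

Successive powers of 1180 modulo 1597:
  1180^0=1  1180^1=1180  1180^2=1413  1180^3=72  1180^4=319  1180^5=1125
  1180^6=393  1180^7=610  1180^8=1150  1180^9=1147  1180^10=801  1180^11=1353
  1180^12=1137
So 1180^12 ≡ 1137 (mod 1597), giving n = 12.

12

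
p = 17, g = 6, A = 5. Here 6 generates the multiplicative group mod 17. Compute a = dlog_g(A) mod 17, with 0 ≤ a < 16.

11

Successive powers of 6 modulo 17:
  6^0=1  6^1=6  6^2=2  6^3=12  6^4=4  6^5=7
  6^6=8  6^7=14  6^8=16  6^9=11  6^10=15  6^11=5
So 6^11 ≡ 5 (mod 17), giving a = 11.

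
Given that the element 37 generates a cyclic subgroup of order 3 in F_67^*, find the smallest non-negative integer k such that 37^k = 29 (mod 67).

Successive powers of 37 modulo 67:
  37^0=1  37^1=37  37^2=29
So 37^2 ≡ 29 (mod 67), giving k = 2.

2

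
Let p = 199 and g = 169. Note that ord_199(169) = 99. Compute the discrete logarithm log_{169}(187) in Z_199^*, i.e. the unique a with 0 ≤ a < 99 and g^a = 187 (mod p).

Baby-step giant-step with m = ceil(sqrt(99)) = 10.
Baby table (169^j mod 199 for j=0..9):
  0:1  1:169  2:104  3:64  4:70  5:89  6:116  7:102
  8:124  9:61
Giant step factor: 169^(-10) ≡ 51 (mod 199).
Scan 187·51^i mod 199 for i = 0, 1, …:
  i=0: 187   i=1: 184   i=2: 31   i=3: 188
  i=4: 36   i=5: 45   i=6: 106   i=7: 33
  i=8: 91   i=9: 64
Match at i=9, j=3: a = 9·10 + 3 = 93.

93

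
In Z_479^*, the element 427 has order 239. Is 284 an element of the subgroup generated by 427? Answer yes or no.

yes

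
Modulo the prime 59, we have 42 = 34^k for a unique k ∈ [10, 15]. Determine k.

Compute 34^10 mod 59 = 16, then multiply by 34 repeatedly:
  34^10=16  34^11=13  34^12=29  34^13=42
Found 42 at exponent 13.

13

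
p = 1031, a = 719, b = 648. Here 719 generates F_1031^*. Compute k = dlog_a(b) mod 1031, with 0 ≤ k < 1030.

Baby-step giant-step with m = ceil(sqrt(1030)) = 33.
Baby table (719^j mod 1031 for j=0..32):
  0:1  1:719  2:430  3:901  4:351  5:805  6:404  7:765
  8:512  9:61  10:557  11:455  12:318  13:791  14:648  15:931
  16:270  17:302  18:628  19:985  20:949  21:840  22:825  23:350
  24:86  25:1005  26:895  27:161  28:287  29:153  30:721  31:837
  32:730
Giant step factor: 719^(-33) ≡ 34 (mod 1031).
Scan 648·34^i mod 1031 for i = 0, 1, …:
  i=0: 648
Match at i=0, j=14: k = 0·33 + 14 = 14.

14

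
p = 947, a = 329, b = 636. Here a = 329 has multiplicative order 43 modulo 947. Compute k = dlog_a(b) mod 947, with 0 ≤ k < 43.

6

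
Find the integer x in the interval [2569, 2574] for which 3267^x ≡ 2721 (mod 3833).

Compute 3267^2569 mod 3833 = 1546, then multiply by 3267 repeatedly:
  3267^2569=1546  3267^2570=2721
Found 2721 at exponent 2570.

2570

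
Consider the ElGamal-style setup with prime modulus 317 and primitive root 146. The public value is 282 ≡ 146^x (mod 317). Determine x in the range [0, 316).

41

Baby-step giant-step with m = ceil(sqrt(316)) = 18.
Baby table (146^j mod 317 for j=0..17):
  0:1  1:146  2:77  3:147  4:223  5:224  6:53  7:130
  8:277  9:183  10:90  11:143  12:273  13:233  14:99  15:189
  16:15  17:288
Giant step factor: 146^(-18) ≡ 216 (mod 317).
Scan 282·216^i mod 317 for i = 0, 1, …:
  i=0: 282   i=1: 48   i=2: 224
Match at i=2, j=5: x = 2·18 + 5 = 41.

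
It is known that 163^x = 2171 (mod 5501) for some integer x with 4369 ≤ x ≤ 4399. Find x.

Compute 163^4369 mod 5501 = 3799, then multiply by 163 repeatedly:
  163^4369=3799  163^4370=3125  163^4371=3283  163^4372=1532  163^4373=2171
Found 2171 at exponent 4373.

4373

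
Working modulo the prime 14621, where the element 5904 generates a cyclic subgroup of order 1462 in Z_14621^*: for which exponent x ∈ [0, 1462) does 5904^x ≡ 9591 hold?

632

Baby-step giant-step with m = ceil(sqrt(1462)) = 39.
Baby table (5904^j mod 14621 for j=0..38):
  0:1  1:5904  2:752  3:9645  4:9906  5:1024  6:7223  7:9756
  8:7305  9:11391  10:10485  11:12747  12:4001  13:8989  14:11447  15:4826
  16:10996  17:3144  18:8127  19:10307  20:14547  21:1734  22:2836  23:2699
  24:12627  25:11950  26:6475  27:9106  28:407  29:5084  30:13644  31:7087
  32:10967  33:7380  34:940  35:8401  36:5072  37:1280  38:12684
Giant step factor: 5904^(-39) ≡ 7648 (mod 14621).
Scan 9591·7648^i mod 14621 for i = 0, 1, …:
  i=0: 9591   i=1: 13032   i=2: 12000   i=3: 14604
  i=4: 1573   i=5: 11842   i=6: 5142   i=7: 10147
  i=8: 10609   i=9: 5703     …   i=15: 13343
  i=16: 7305
Match at i=16, j=8: x = 16·39 + 8 = 632.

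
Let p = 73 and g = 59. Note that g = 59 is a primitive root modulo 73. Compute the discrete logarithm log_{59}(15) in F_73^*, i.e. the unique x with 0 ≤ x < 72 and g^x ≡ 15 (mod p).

Baby-step giant-step with m = ceil(sqrt(72)) = 9.
Baby table (59^j mod 73 for j=0..8):
  0:1  1:59  2:50  3:30  4:18  5:40  6:24  7:29
  8:32
Giant step factor: 59^(-9) ≡ 51 (mod 73).
Scan 15·51^i mod 73 for i = 0, 1, …:
  i=0: 15   i=1: 35   i=2: 33   i=3: 4
  i=4: 58   i=5: 38   i=6: 40
Match at i=6, j=5: x = 6·9 + 5 = 59.

59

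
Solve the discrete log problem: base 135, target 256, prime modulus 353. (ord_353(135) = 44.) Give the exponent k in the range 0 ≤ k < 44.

20

Baby-step giant-step with m = ceil(sqrt(44)) = 7.
Baby table (135^j mod 353 for j=0..6):
  0:1  1:135  2:222  3:318  4:217  5:349  6:166
Giant step factor: 135^(-7) ≡ 64 (mod 353).
Scan 256·64^i mod 353 for i = 0, 1, …:
  i=0: 256   i=1: 146   i=2: 166
Match at i=2, j=6: k = 2·7 + 6 = 20.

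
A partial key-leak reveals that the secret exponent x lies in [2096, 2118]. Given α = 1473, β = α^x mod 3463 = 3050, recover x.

Compute 1473^2096 mod 3463 = 3222, then multiply by 1473 repeatedly:
  1473^2096=3222  1473^2097=1696  1473^2098=1385  1473^2099=398  1473^2100=1007
  1473^2101=1147  1473^2102=3050
Found 3050 at exponent 2102.

2102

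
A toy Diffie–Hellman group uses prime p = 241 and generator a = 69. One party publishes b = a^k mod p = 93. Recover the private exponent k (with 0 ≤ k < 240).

Baby-step giant-step with m = ceil(sqrt(240)) = 16.
Baby table (69^j mod 241 for j=0..15):
  0:1  1:69  2:182  3:26  4:107  5:153  6:194  7:131
  8:122  9:224  10:32  11:39  12:40  13:109  14:50  15:76
Giant step factor: 69^(-16) ≡ 54 (mod 241).
Scan 93·54^i mod 241 for i = 0, 1, …:
  i=0: 93   i=1: 202   i=2: 63   i=3: 28
  i=4: 66   i=5: 190   i=6: 138   i=7: 222
  i=8: 179   i=9: 26
Match at i=9, j=3: k = 9·16 + 3 = 147.

147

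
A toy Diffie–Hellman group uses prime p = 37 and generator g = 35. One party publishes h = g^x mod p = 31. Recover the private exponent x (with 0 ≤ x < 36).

27

Successive powers of 35 modulo 37:
  35^0=1  35^1=35  35^2=4  35^3=29  35^4=16  35^5=5
  35^6=27  35^7=20  35^8=34  35^9=6  35^10=25  35^11=24
  35^12=26  35^13=22  35^14=30  35^15=14  35^16=9  35^17=19
  35^18=36  35^19=2  35^20=33  35^21=8  35^22=21  35^23=32
  35^24=10  35^25=17  35^26=3  35^27=31
So 35^27 ≡ 31 (mod 37), giving x = 27.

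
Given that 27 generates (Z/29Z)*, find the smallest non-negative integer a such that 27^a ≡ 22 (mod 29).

26

Successive powers of 27 modulo 29:
  27^0=1  27^1=27  27^2=4  27^3=21  27^4=16  27^5=26
  27^6=6  27^7=17  27^8=24  27^9=10  27^10=9  27^11=11
  27^12=7  27^13=15  27^14=28  27^15=2  27^16=25  27^17=8
  27^18=13  27^19=3  27^20=23  27^21=12  27^22=5  27^23=19
  27^24=20  27^25=18  27^26=22
So 27^26 ≡ 22 (mod 29), giving a = 26.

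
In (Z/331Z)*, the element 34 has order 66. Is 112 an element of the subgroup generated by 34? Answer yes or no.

112 ∈ ⟨34⟩ iff 112^66 ≡ 1 (mod 331), since |⟨34⟩| = 66.
112^66 mod 331 = 1.
Since 1 = 1, 112 lies in the subgroup.

yes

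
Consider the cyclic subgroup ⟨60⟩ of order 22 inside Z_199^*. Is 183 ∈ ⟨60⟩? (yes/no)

no

⟨60⟩ has order 22; its elements mod 199 are {1, 11, 18, 60, 61, 62, 63, 74, 78, 85, 96, 103, 114, 121, 125, 136, 137, 138, 139, 181, 188, 198}.
183 is not in this set.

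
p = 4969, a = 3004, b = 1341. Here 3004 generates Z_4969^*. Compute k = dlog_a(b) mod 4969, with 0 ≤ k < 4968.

2409

Baby-step giant-step with m = ceil(sqrt(4968)) = 71.
Baby table (3004^j mod 4969 for j=0..70):
  0:1  1:3004  2:312  3:3076  4:2933  5:695  6:800  7:3173
  8:1150  9:1145  10:1032  11:4441  12:3968  13:4210  14:735  15:1704
  16:746  17:4934  18:4178  19:3987  20:1658  21:1694  22:520  23:1814
  24:3232  25:4471  26:4646  27:3632  28:3573  29:252  30:1720  31:4089
  32:4957  33:3704  34:1225  35:2840  36:4556  37:1598  38:338  39:1676
  40:1107  41:1167  42:2523  43:1367  44:2074  45:4139  46:1118  47:4397
  48:986  49:420  50:4523  51:1846  52:4949  53:4517  54:3698  55:3077
  56:968  57:1007  58:3876  59:1137  60:1845  61:1945  62:4205  63:622
  64:144  65:273  66:207  67:703  68:4956  69:700  70:913
Giant step factor: 3004^(-71) ≡ 2295 (mod 4969).
Scan 1341·2295^i mod 4969 for i = 0, 1, …:
  i=0: 1341   i=1: 1784   i=2: 4793   i=3: 3538
  i=4: 364   i=5: 588   i=6: 2861   i=7: 1946
  i=8: 3908   i=9: 4784     …   i=32: 838
  i=33: 207
Match at i=33, j=66: k = 33·71 + 66 = 2409.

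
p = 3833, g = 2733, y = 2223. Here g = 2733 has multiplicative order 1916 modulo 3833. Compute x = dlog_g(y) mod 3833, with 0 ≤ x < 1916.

Baby-step giant-step with m = ceil(sqrt(1916)) = 44.
Baby table (2733^j mod 3833 for j=0..43):
  0:1  1:2733  2:2605  3:1584  4:1615  5:2012  6:2274  7:1549
  8:1785  9:2829  10:496  11:2519  12:359  13:3732  14:3776  15:1372
  16:1002  17:1704  18:3770  19:306  20:704  21:3699  22:1746  23:3566
  24:2392  25:2071  26:2535  27:1924  28:3249  29:2289  30:381  31:2530
  32:3591  33:1723  34:2035  35:3805  36:136  37:3720  38:1644  39:776
  40:1159  41:1489  42:2624  43:3682
Giant step factor: 2733^(-44) ≡ 3450 (mod 3833).
Scan 2223·3450^i mod 3833 for i = 0, 1, …:
  i=0: 2223   i=1: 3350   i=2: 1005   i=3: 2218
  i=4: 1432   i=5: 3496   i=6: 2582   i=7: 8
  i=8: 769   i=9: 614     …   i=23: 1647
  i=24: 1644
Match at i=24, j=38: x = 24·44 + 38 = 1094.

1094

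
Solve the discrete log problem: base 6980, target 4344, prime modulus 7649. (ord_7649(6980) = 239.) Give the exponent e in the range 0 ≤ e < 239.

94

Baby-step giant-step with m = ceil(sqrt(239)) = 16.
Baby table (6980^j mod 7649 for j=0..15):
  0:1  1:6980  2:3919  3:1796  4:7018  5:1444  6:5387  7:6425
  8:413  9:6716  10:4608  11:7444  12:7112  13:7399  14:6621  15:6971
Giant step factor: 6980^(-16) ≡ 7442 (mod 7649).
Scan 4344·7442^i mod 7649 for i = 0, 1, …:
  i=0: 4344   i=1: 3374   i=2: 5290   i=3: 6426
  i=4: 744   i=5: 6621
Match at i=5, j=14: e = 5·16 + 14 = 94.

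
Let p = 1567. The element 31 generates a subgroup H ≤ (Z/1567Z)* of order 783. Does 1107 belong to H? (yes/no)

1107 ∈ ⟨31⟩ iff 1107^783 ≡ 1 (mod 1567), since |⟨31⟩| = 783.
1107^783 mod 1567 = 1566.
Since 1566 ≠ 1, 1107 does not lie in the subgroup.

no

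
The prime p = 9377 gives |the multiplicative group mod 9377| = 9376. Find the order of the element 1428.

4688

The order of 1428 must divide p − 1 = 9376 = 2^5 · 293.
Divisors: 1, 2, 4, 8, 16, 32, 293, 586, 1172, 2344, 4688, 9376.
Check each in increasing order: 1428^1 ≡ 1428;  1428^2 ≡ 4375;  1428^4 ≡ 2168;  1428^8 ≡ 2347;  1428^16 ≡ 4110;  1428^32 ≡ 4123;  1428^293 ≡ 4624;  1428^586 ≡ 1816;  1428^1172 ≡ 6529;  1428^2344 ≡ 9376;  1428^4688 ≡ 1.
Smallest exponent giving 1 is 4688.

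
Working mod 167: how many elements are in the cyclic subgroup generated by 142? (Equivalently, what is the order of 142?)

166

The order of 142 must divide p − 1 = 166 = 2 · 83.
Divisors: 1, 2, 83, 166.
Check each in increasing order: 142^1 ≡ 142;  142^2 ≡ 124;  142^83 ≡ 166;  142^166 ≡ 1.
Smallest exponent giving 1 is 166.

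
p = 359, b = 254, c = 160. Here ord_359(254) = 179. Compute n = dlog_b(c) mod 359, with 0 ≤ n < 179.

Baby-step giant-step with m = ceil(sqrt(179)) = 14.
Baby table (254^j mod 359 for j=0..13):
  0:1  1:254  2:255  3:150  4:46  5:196  6:242  7:79
  8:321  9:41  10:3  11:44  12:47  13:91
Giant step factor: 254^(-14) ≡ 346 (mod 359).
Scan 160·346^i mod 359 for i = 0, 1, …:
  i=0: 160   i=1: 74   i=2: 115   i=3: 300
  i=4: 49   i=5: 81   i=6: 24   i=7: 47
Match at i=7, j=12: n = 7·14 + 12 = 110.

110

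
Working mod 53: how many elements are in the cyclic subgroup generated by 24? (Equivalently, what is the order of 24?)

13

The order of 24 must divide p − 1 = 52 = 2^2 · 13.
Divisors: 1, 2, 4, 13, 26, 52.
Check each in increasing order: 24^1 ≡ 24;  24^2 ≡ 46;  24^4 ≡ 49;  24^13 ≡ 1.
Smallest exponent giving 1 is 13.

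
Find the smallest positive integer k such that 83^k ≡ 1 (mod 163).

81

The order of 83 must divide p − 1 = 162 = 2 · 3^4.
Divisors: 1, 2, 3, 6, 9, 18, 27, 54, 81, 162.
Check each in increasing order: 83^1 ≡ 83;  83^2 ≡ 43;  83^3 ≡ 146;  83^6 ≡ 126;  83^9 ≡ 140;  83^18 ≡ 40;  83^27 ≡ 58;  83^54 ≡ 104;  83^81 ≡ 1.
Smallest exponent giving 1 is 81.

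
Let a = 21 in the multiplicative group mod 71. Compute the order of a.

The order of 21 must divide p − 1 = 70 = 2 · 5 · 7.
Divisors: 1, 2, 5, 7, 10, 14, 35, 70.
Check each in increasing order: 21^1 ≡ 21;  21^2 ≡ 15;  21^5 ≡ 39;  21^7 ≡ 17;  21^10 ≡ 30;  21^14 ≡ 5;  21^35 ≡ 70;  21^70 ≡ 1.
Smallest exponent giving 1 is 70.

70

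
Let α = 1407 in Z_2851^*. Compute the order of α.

190

The order of 1407 must divide p − 1 = 2850 = 2 · 3 · 5^2 · 19.
Divisors: 1, 2, 3, 5, 6, 10, 15, 19, 25, 30, 38, 50, 57, 75, 95, 114, 150, 190, 285, 475, 570, 950, 1425, 2850.
Check each in increasing order: 1407^1 ≡ 1407;  1407^2 ≡ 1055;  1407^3 ≡ 1865;  1407^5 ≡ 385;  1407^6 ≡ 5;  1407^10 ≡ 2824;  1407^15 ≡ 1009;  1407^19 ≡ 1964;  1407^25 ≡ 1267;  1407^30 ≡ 274;  1407^38 ≡ 2744;  1407^50 ≡ 176;  1407^57 ≡ 826;  1407^75 ≡ 614;  1407^95 ≡ 2850;  1407^114 ≡ 887;  1407^150 ≡ 664;  1407^190 ≡ 1.
Smallest exponent giving 1 is 190.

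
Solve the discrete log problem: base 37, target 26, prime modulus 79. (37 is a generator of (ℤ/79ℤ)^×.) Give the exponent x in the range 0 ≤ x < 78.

Baby-step giant-step with m = ceil(sqrt(78)) = 9.
Baby table (37^j mod 79 for j=0..8):
  0:1  1:37  2:26  3:14  4:44  5:48  6:38  7:63
  8:40
Giant step factor: 37^(-9) ≡ 15 (mod 79).
Scan 26·15^i mod 79 for i = 0, 1, …:
  i=0: 26
Match at i=0, j=2: x = 0·9 + 2 = 2.

2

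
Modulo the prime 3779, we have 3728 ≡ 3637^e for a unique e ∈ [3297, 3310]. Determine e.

Compute 3637^3297 mod 3779 = 864, then multiply by 3637 repeatedly:
  3637^3297=864  3637^3298=2019  3637^3299=506  3637^3300=3728
Found 3728 at exponent 3300.

3300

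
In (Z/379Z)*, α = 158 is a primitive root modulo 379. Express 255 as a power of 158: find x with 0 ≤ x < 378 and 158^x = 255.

144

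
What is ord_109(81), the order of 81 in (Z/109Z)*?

27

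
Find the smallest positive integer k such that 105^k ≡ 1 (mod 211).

105

The order of 105 must divide p − 1 = 210 = 2 · 3 · 5 · 7.
Divisors: 1, 2, 3, 5, 6, 7, 10, 14, 15, 21, 30, 35, 42, 70, 105, 210.
Check each in increasing order: 105^1 ≡ 105;  105^2 ≡ 53;  105^3 ≡ 79;  105^5 ≡ 178;  105^6 ≡ 122;  105^7 ≡ 150;  105^10 ≡ 34;  105^14 ≡ 134;  105^15 ≡ 144;  105^21 ≡ 55;  105^30 ≡ 58;  105^35 ≡ 196;  105^42 ≡ 71;  105^70 ≡ 14;  105^105 ≡ 1.
Smallest exponent giving 1 is 105.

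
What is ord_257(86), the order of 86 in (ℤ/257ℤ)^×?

256

The order of 86 must divide p − 1 = 256 = 2^8.
Divisors: 1, 2, 4, 8, 16, 32, 64, 128, 256.
Check each in increasing order: 86^1 ≡ 86;  86^2 ≡ 200;  86^4 ≡ 165;  86^8 ≡ 240;  86^16 ≡ 32;  86^32 ≡ 253;  86^64 ≡ 16;  86^128 ≡ 256;  86^256 ≡ 1.
Smallest exponent giving 1 is 256.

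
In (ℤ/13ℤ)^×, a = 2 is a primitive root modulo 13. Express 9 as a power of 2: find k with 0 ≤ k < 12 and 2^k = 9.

8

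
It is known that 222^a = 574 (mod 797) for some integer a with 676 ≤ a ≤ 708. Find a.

692

Compute 222^676 mod 797 = 447, then multiply by 222 repeatedly:
  222^676=447  222^677=406  222^678=71  222^679=619  222^680=334
  222^681=27  222^682=415  222^683=475  222^684=246  222^685=416
  222^686=697  222^687=116  222^688=248  222^689=63  222^690=437
  222^691=577  222^692=574
Found 574 at exponent 692.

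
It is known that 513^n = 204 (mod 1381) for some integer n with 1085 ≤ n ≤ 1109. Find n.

Compute 513^1085 mod 1381 = 210, then multiply by 513 repeatedly:
  513^1085=210  513^1086=12  513^1087=632  513^1088=1062  513^1089=692
  513^1090=79  513^1091=478  513^1092=777  513^1093=873  513^1094=405
  513^1095=615  513^1096=627  513^1097=1259  513^1098=940  513^1099=251
  513^1100=330  513^1101=808  513^1102=204
Found 204 at exponent 1102.

1102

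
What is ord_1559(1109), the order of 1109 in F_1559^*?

1558

The order of 1109 must divide p − 1 = 1558 = 2 · 19 · 41.
Divisors: 1, 2, 19, 38, 41, 82, 779, 1558.
Check each in increasing order: 1109^1 ≡ 1109;  1109^2 ≡ 1389;  1109^19 ≡ 558;  1109^38 ≡ 1123;  1109^41 ≡ 805;  1109^82 ≡ 1040;  1109^779 ≡ 1558;  1109^1558 ≡ 1.
Smallest exponent giving 1 is 1558.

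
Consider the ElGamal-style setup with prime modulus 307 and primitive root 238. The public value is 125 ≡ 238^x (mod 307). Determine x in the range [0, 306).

123

Baby-step giant-step with m = ceil(sqrt(306)) = 18.
Baby table (238^j mod 307 for j=0..17):
  0:1  1:238  2:156  3:288  4:83  5:106  6:54  7:265
  8:135  9:202  10:184  11:198  12:153  13:188  14:229  15:163
  16:112  17:254
Giant step factor: 238^(-18) ≡ 216 (mod 307).
Scan 125·216^i mod 307 for i = 0, 1, …:
  i=0: 125   i=1: 291   i=2: 228   i=3: 128
  i=4: 18   i=5: 204   i=6: 163
Match at i=6, j=15: x = 6·18 + 15 = 123.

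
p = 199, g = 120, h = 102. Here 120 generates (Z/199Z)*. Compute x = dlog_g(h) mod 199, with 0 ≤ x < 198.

Successive powers of 120 modulo 199:
  120^0=1  120^1=120  120^2=72  120^3=83  120^4=10  120^5=6
  120^6=123  120^7=34  120^8=100  120^9=60  120^10=36  120^11=141
  120^12=5  120^13=3  120^14=161  120^15=17  120^16=50  120^17=30
  120^18=18  120^19=170  120^20=102
So 120^20 ≡ 102 (mod 199), giving x = 20.

20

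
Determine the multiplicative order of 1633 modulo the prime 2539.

141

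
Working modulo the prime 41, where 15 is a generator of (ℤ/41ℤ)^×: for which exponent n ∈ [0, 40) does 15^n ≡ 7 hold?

27

Successive powers of 15 modulo 41:
  15^0=1  15^1=15  15^2=20  15^3=13  15^4=31  15^5=14
  15^6=5  15^7=34  15^8=18  15^9=24  15^10=32  15^11=29
  15^12=25  15^13=6  15^14=8  15^15=38  15^16=37  15^17=22
  15^18=2  15^19=30  15^20=40  15^21=26  15^22=21  15^23=28
  15^24=10  15^25=27  15^26=36  15^27=7
So 15^27 ≡ 7 (mod 41), giving n = 27.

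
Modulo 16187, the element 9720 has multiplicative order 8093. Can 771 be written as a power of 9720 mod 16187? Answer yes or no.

771 ∈ ⟨9720⟩ iff 771^8093 ≡ 1 (mod 16187), since |⟨9720⟩| = 8093.
771^8093 mod 16187 = 1.
Since 1 = 1, 771 lies in the subgroup.

yes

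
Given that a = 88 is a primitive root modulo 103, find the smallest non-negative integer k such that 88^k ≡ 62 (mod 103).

65

Baby-step giant-step with m = ceil(sqrt(102)) = 11.
Baby table (88^j mod 103 for j=0..10):
  0:1  1:88  2:19  3:24  4:52  5:44  6:61  7:12
  8:26  9:22  10:82
Giant step factor: 88^(-11) ≡ 86 (mod 103).
Scan 62·86^i mod 103 for i = 0, 1, …:
  i=0: 62   i=1: 79   i=2: 99   i=3: 68
  i=4: 80   i=5: 82
Match at i=5, j=10: k = 5·11 + 10 = 65.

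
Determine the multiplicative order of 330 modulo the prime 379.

The order of 330 must divide p − 1 = 378 = 2 · 3^3 · 7.
Divisors: 1, 2, 3, 6, 7, 9, 14, 18, 21, 27, 42, 54, 63, 126, 189, 378.
Check each in increasing order: 330^1 ≡ 330;  330^2 ≡ 127;  330^3 ≡ 220;  330^6 ≡ 267;  330^7 ≡ 182;  330^9 ≡ 374;  330^14 ≡ 151;  330^18 ≡ 25;  330^21 ≡ 194;  330^27 ≡ 254;  330^42 ≡ 115;  330^54 ≡ 86;  330^63 ≡ 328;  330^126 ≡ 327;  330^189 ≡ 378;  330^378 ≡ 1.
Smallest exponent giving 1 is 378.

378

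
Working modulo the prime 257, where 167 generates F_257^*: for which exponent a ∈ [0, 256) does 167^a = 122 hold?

170

Baby-step giant-step with m = ceil(sqrt(256)) = 16.
Baby table (167^j mod 257 for j=0..15):
  0:1  1:167  2:133  3:109  4:213  5:105  6:59  7:87
  8:137  9:6  10:231  11:27  12:140  13:250  14:116  15:97
Giant step factor: 167^(-16) ≡ 225 (mod 257).
Scan 122·225^i mod 257 for i = 0, 1, …:
  i=0: 122   i=1: 208   i=2: 26   i=3: 196
  i=4: 153   i=5: 244   i=6: 159   i=7: 52
  i=8: 135   i=9: 49   i=10: 231
Match at i=10, j=10: a = 10·16 + 10 = 170.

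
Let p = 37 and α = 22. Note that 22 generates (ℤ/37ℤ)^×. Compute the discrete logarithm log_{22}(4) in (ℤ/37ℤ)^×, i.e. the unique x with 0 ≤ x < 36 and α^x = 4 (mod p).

Successive powers of 22 modulo 37:
  22^0=1  22^1=22  22^2=3  22^3=29  22^4=9  22^5=13
  22^6=27  22^7=2  22^8=7  22^9=6  22^10=21  22^11=18
  22^12=26  22^13=17  22^14=4
So 22^14 ≡ 4 (mod 37), giving x = 14.

14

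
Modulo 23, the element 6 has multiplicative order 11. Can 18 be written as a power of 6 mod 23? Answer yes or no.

yes

18 ∈ ⟨6⟩ iff 18^11 ≡ 1 (mod 23), since |⟨6⟩| = 11.
18^11 mod 23 = 1.
Since 1 = 1, 18 lies in the subgroup.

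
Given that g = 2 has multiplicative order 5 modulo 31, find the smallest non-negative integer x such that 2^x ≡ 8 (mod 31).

3

Successive powers of 2 modulo 31:
  2^0=1  2^1=2  2^2=4  2^3=8
So 2^3 ≡ 8 (mod 31), giving x = 3.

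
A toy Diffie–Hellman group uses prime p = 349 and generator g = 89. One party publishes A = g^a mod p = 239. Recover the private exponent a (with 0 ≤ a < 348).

222

Baby-step giant-step with m = ceil(sqrt(348)) = 19.
Baby table (89^j mod 349 for j=0..18):
  0:1  1:89  2:243  3:338  4:68  5:119  6:121  7:299
  8:87  9:65  10:201  11:90  12:332  13:232  14:57  15:187
  16:240  17:71  18:37
Giant step factor: 89^(-19) ≡ 62 (mod 349).
Scan 239·62^i mod 349 for i = 0, 1, …:
  i=0: 239   i=1: 160   i=2: 148   i=3: 102
  i=4: 42   i=5: 161   i=6: 210   i=7: 107
  i=8: 3   i=9: 186   i=10: 15   i=11: 232
Match at i=11, j=13: a = 11·19 + 13 = 222.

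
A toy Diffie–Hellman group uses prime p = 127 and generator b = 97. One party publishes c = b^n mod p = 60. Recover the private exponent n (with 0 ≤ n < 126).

118

Baby-step giant-step with m = ceil(sqrt(126)) = 12.
Baby table (97^j mod 127 for j=0..11):
  0:1  1:97  2:11  3:51  4:121  5:53  6:61  7:75
  8:36  9:63  10:15  11:58
Giant step factor: 97^(-12) ≡ 117 (mod 127).
Scan 60·117^i mod 127 for i = 0, 1, …:
  i=0: 60   i=1: 35   i=2: 31   i=3: 71
  i=4: 52   i=5: 115   i=6: 120   i=7: 70
  i=8: 62   i=9: 15
Match at i=9, j=10: n = 9·12 + 10 = 118.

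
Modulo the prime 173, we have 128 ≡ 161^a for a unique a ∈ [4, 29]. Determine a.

21

Compute 161^4 mod 173 = 149, then multiply by 161 repeatedly:
  161^4=149  161^5=115  161^6=4  161^7=125  161^8=57
  161^9=8  161^10=77  161^11=114  161^12=16  161^13=154
  161^14=55  161^15=32  161^16=135  161^17=110  161^18=64
  161^19=97  161^20=47  161^21=128
Found 128 at exponent 21.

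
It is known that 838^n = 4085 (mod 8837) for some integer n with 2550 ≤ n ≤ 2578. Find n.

Compute 838^2550 mod 8837 = 471, then multiply by 838 repeatedly:
  838^2550=471  838^2551=5870  838^2552=5688  838^2553=3401  838^2554=4524
  838^2555=39  838^2556=6171  838^2557=1653  838^2558=6642  838^2559=7523
  838^2560=3493  838^2561=2087  838^2562=8017  838^2563=2126  838^2564=5351
  838^2565=3779  838^2566=3156  838^2567=2465  838^2568=6649  838^2569=4552
  838^2570=5829  838^2571=6678  838^2572=2343  838^2573=1620  838^2574=5499
  838^2575=4085
Found 4085 at exponent 2575.

2575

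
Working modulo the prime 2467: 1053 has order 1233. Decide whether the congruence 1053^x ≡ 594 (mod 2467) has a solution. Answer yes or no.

no

594 ∈ ⟨1053⟩ iff 594^1233 ≡ 1 (mod 2467), since |⟨1053⟩| = 1233.
594^1233 mod 2467 = 2466.
Since 2466 ≠ 1, 594 does not lie in the subgroup.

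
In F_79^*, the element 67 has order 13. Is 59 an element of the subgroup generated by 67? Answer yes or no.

59 ∈ ⟨67⟩ iff 59^13 ≡ 1 (mod 79), since |⟨67⟩| = 13.
59^13 mod 79 = 24.
Since 24 ≠ 1, 59 does not lie in the subgroup.

no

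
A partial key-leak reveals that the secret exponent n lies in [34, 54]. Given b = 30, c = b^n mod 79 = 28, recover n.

Compute 30^34 mod 79 = 16, then multiply by 30 repeatedly:
  30^34=16  30^35=6  30^36=22  30^37=28
Found 28 at exponent 37.

37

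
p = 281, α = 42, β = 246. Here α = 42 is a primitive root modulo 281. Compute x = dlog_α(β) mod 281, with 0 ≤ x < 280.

44

Baby-step giant-step with m = ceil(sqrt(280)) = 17.
Baby table (42^j mod 281 for j=0..16):
  0:1  1:42  2:78  3:185  4:183  5:99  6:224  7:135
  8:50  9:133  10:247  11:258  12:158  13:173  14:241  15:6
  16:252
Giant step factor: 42^(-17) ≡ 278 (mod 281).
Scan 246·278^i mod 281 for i = 0, 1, …:
  i=0: 246   i=1: 105   i=2: 247
Match at i=2, j=10: x = 2·17 + 10 = 44.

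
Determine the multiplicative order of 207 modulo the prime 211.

210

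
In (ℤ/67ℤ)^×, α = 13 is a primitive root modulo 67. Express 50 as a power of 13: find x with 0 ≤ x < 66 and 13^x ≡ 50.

19

Successive powers of 13 modulo 67:
  13^0=1  13^1=13  13^2=35  13^3=53  13^4=19  13^5=46
  13^6=62  13^7=2  13^8=26  13^9=3  13^10=39  13^11=38
  13^12=25  13^13=57  13^14=4  13^15=52  13^16=6  13^17=11
  13^18=9  13^19=50
So 13^19 ≡ 50 (mod 67), giving x = 19.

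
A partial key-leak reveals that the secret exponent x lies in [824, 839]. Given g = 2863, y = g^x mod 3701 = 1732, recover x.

824

Compute 2863^824 mod 3701 = 1732, then multiply by 2863 repeatedly:
  2863^824=1732
Found 1732 at exponent 824.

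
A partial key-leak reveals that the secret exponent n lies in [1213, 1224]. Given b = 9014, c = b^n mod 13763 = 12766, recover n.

Compute 9014^1213 mod 13763 = 13627, then multiply by 9014 repeatedly:
  9014^1213=13627  9014^1214=12766
Found 12766 at exponent 1214.

1214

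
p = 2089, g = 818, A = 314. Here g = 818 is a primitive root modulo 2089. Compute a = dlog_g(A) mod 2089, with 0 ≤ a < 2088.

Baby-step giant-step with m = ceil(sqrt(2088)) = 46.
Baby table (818^j mod 2089 for j=0..45):
  0:1  1:818  2:644  3:364  4:1114  5:448  6:889  7:230
  8:130  9:1890  10:160  11:1362  12:679  13:1837  14:675  15:654
  16:188  17:1287  18:1999  19:1584  20:532  21:664  22:12  23:1460
  24:1461  25:190  26:834  27:1198  28:223  29:671  30:1560  31:1790
  32:1920  33:1721  34:1881  35:1154  36:1833  37:1581  38:167  39:821
  40:1009  41:207  42:117  43:1701  44:144  45:808
Giant step factor: 818^(-46) ≡ 1098 (mod 2089).
Scan 314·1098^i mod 2089 for i = 0, 1, …:
  i=0: 314   i=1: 87   i=2: 1521   i=3: 947
  i=4: 1573   i=5: 1640   i=6: 2   i=7: 107
  i=8: 502   i=9: 1789     …   i=36: 2004
  i=37: 675
Match at i=37, j=14: a = 37·46 + 14 = 1716.

1716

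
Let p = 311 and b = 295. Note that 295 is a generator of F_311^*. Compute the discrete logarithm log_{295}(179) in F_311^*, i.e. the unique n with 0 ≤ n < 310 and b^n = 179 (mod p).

Baby-step giant-step with m = ceil(sqrt(310)) = 18.
Baby table (295^j mod 311 for j=0..17):
  0:1  1:295  2:256  3:258  4:226  5:116  6:10  7:151
  8:72  9:92  10:83  11:227  12:100  13:266  14:98  15:298
  16:208  17:93
Giant step factor: 295^(-18) ≡ 65 (mod 311).
Scan 179·65^i mod 311 for i = 0, 1, …:
  i=0: 179   i=1: 128   i=2: 234   i=3: 282
  i=4: 292   i=5: 9   i=6: 274   i=7: 83
Match at i=7, j=10: n = 7·18 + 10 = 136.

136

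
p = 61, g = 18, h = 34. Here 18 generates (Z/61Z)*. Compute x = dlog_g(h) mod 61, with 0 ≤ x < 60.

Baby-step giant-step with m = ceil(sqrt(60)) = 8.
Baby table (18^j mod 61 for j=0..7):
  0:1  1:18  2:19  3:37  4:56  5:32  6:27  7:59
Giant step factor: 18^(-8) ≡ 22 (mod 61).
Scan 34·22^i mod 61 for i = 0, 1, …:
  i=0: 34   i=1: 16   i=2: 47   i=3: 58
  i=4: 56
Match at i=4, j=4: x = 4·8 + 4 = 36.

36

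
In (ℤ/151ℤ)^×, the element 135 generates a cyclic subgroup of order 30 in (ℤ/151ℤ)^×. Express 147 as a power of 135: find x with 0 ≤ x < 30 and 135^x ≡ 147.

23

Successive powers of 135 modulo 151:
  135^0=1  135^1=135  135^2=105  135^3=132  135^4=2  135^5=119
  135^6=59  135^7=113  135^8=4  135^9=87  135^10=118  135^11=75
  135^12=8  135^13=23  135^14=85  135^15=150  135^16=16  135^17=46
  135^18=19  135^19=149  135^20=32  135^21=92  135^22=38  135^23=147
So 135^23 ≡ 147 (mod 151), giving x = 23.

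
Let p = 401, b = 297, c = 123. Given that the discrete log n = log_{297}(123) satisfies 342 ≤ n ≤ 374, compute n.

357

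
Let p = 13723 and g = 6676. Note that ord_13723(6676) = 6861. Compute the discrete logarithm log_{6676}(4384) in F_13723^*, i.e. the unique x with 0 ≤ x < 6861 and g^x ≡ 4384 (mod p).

5744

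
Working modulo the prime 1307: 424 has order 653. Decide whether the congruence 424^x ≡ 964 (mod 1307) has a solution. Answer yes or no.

no

964 ∈ ⟨424⟩ iff 964^653 ≡ 1 (mod 1307), since |⟨424⟩| = 653.
964^653 mod 1307 = 1306.
Since 1306 ≠ 1, 964 does not lie in the subgroup.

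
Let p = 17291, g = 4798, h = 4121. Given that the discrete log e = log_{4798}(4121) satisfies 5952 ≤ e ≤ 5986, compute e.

5956

Compute 4798^5952 mod 17291 = 481, then multiply by 4798 repeatedly:
  4798^5952=481  4798^5953=8135  4798^5954=5943  4798^5955=1655  4798^5956=4121
Found 4121 at exponent 5956.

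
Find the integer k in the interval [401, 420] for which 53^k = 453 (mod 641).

Compute 53^401 mod 641 = 453, then multiply by 53 repeatedly:
  53^401=453
Found 453 at exponent 401.

401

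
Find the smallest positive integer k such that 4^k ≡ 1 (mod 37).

The order of 4 must divide p − 1 = 36 = 2^2 · 3^2.
Divisors: 1, 2, 3, 4, 6, 9, 12, 18, 36.
Check each in increasing order: 4^1 ≡ 4;  4^2 ≡ 16;  4^3 ≡ 27;  4^4 ≡ 34;  4^6 ≡ 26;  4^9 ≡ 36;  4^12 ≡ 10;  4^18 ≡ 1.
Smallest exponent giving 1 is 18.

18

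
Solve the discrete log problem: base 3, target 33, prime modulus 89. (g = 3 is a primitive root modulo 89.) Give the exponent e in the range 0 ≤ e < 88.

Baby-step giant-step with m = ceil(sqrt(88)) = 10.
Baby table (3^j mod 89 for j=0..9):
  0:1  1:3  2:9  3:27  4:81  5:65  6:17  7:51
  8:64  9:14
Giant step factor: 3^(-10) ≡ 53 (mod 89).
Scan 33·53^i mod 89 for i = 0, 1, …:
  i=0: 33   i=1: 58   i=2: 48   i=3: 52
  i=4: 86   i=5: 19   i=6: 28   i=7: 60
  i=8: 65
Match at i=8, j=5: e = 8·10 + 5 = 85.

85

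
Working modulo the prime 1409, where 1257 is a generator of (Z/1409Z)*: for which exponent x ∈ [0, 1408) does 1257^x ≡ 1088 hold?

890

Baby-step giant-step with m = ceil(sqrt(1408)) = 38.
Baby table (1257^j mod 1409 for j=0..37):
  0:1  1:1257  2:560  3:829  4:802  5:679  6:1058  7:1219
  8:700  9:684  10:298  11:1201  12:618  13:467  14:875  15:855
  16:1077  17:1149  18:68  19:936  20:37  21:12  22:994  23:1084
  24:85  25:1170  26:1103  27:15  28:538  29:1355  30:1163  31:758
  32:322  33:371  34:1377  35:637  36:397  37:243
Giant step factor: 1257^(-38) ≡ 1395 (mod 1409).
Scan 1088·1395^i mod 1409 for i = 0, 1, …:
  i=0: 1088   i=1: 267   i=2: 489   i=3: 199
  i=4: 32   i=5: 961   i=6: 636   i=7: 959
  i=8: 664   i=9: 567     …   i=22: 225
  i=23: 1077
Match at i=23, j=16: x = 23·38 + 16 = 890.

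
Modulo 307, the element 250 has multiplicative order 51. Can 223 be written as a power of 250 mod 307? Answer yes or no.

no

223 ∈ ⟨250⟩ iff 223^51 ≡ 1 (mod 307), since |⟨250⟩| = 51.
223^51 mod 307 = 289.
Since 289 ≠ 1, 223 does not lie in the subgroup.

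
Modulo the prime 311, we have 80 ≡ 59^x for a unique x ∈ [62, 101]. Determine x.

72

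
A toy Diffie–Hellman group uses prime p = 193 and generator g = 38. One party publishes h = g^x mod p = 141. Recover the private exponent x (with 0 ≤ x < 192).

Baby-step giant-step with m = ceil(sqrt(192)) = 14.
Baby table (38^j mod 193 for j=0..13):
  0:1  1:38  2:93  3:60  4:157  5:176  6:126  7:156
  8:138  9:33  10:96  11:174  12:50  13:163
Giant step factor: 38^(-14) ≡ 118 (mod 193).
Scan 141·118^i mod 193 for i = 0, 1, …:
  i=0: 141   i=1: 40   i=2: 88   i=3: 155
  i=4: 148   i=5: 94   i=6: 91   i=7: 123
  i=8: 39   i=9: 163
Match at i=9, j=13: x = 9·14 + 13 = 139.

139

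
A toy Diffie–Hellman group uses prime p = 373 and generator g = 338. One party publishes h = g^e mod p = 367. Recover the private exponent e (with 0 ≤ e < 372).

101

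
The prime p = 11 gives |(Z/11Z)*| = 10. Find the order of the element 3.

5

The order of 3 must divide p − 1 = 10 = 2 · 5.
Divisors: 1, 2, 5, 10.
Check each in increasing order: 3^1 ≡ 3;  3^2 ≡ 9;  3^5 ≡ 1.
Smallest exponent giving 1 is 5.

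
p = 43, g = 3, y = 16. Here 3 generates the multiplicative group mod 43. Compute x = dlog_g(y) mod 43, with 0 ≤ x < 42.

24

Successive powers of 3 modulo 43:
  3^0=1  3^1=3  3^2=9  3^3=27  3^4=38  3^5=28
  3^6=41  3^7=37  3^8=25  3^9=32  3^10=10  3^11=30
  3^12=4  3^13=12  3^14=36  3^15=22  3^16=23  3^17=26
  3^18=35  3^19=19  3^20=14  3^21=42  3^22=40  3^23=34
  3^24=16
So 3^24 ≡ 16 (mod 43), giving x = 24.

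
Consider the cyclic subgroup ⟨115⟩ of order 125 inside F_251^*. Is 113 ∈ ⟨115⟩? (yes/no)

yes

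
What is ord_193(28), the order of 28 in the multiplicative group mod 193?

The order of 28 must divide p − 1 = 192 = 2^6 · 3.
Divisors: 1, 2, 3, 4, 6, 8, 12, 16, 24, 32, 48, 64, 96, 192.
Check each in increasing order: 28^1 ≡ 28;  28^2 ≡ 12;  28^3 ≡ 143;  28^4 ≡ 144;  28^6 ≡ 184;  28^8 ≡ 85;  28^12 ≡ 81;  28^16 ≡ 84;  28^24 ≡ 192;  28^32 ≡ 108;  28^48 ≡ 1.
Smallest exponent giving 1 is 48.

48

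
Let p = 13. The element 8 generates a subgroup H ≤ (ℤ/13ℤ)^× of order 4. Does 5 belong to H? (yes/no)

yes

5 ∈ ⟨8⟩ iff 5^4 ≡ 1 (mod 13), since |⟨8⟩| = 4.
5^4 mod 13 = 1.
Since 1 = 1, 5 lies in the subgroup.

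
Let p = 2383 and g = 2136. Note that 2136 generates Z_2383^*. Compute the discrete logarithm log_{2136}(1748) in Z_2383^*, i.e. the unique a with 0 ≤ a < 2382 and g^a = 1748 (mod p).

848

Baby-step giant-step with m = ceil(sqrt(2382)) = 49.
Baby table (2136^j mod 2383 for j=0..48):
  0:1  1:2136  2:1434  3:869  4:2210  5:2220  6:2133  7:2175
  8:1333  9:1986  10:356  11:239  12:542  13:1957  14:370  15:1547
  16:1554  17:2208  18:331  19:1648  20:437  21:1679  22:2312  23:856
  24:655  25:259  26:368  27:2041  28:1069  29:470  30:677  31:1974
  32:937  33:2095  34:2029  35:1650  36:2326  37:2164  38:1667  39:510
  40:329  41:2142  42:2335  43:2324  44:275  45:1182  46:1155  47:675
  48:85
Giant step factor: 2136^(-49) ≡ 1608 (mod 2383).
Scan 1748·1608^i mod 2383 for i = 0, 1, …:
  i=0: 1748   i=1: 1227   i=2: 2275   i=3: 295
  i=4: 143   i=5: 1176   i=6: 1289   i=7: 1885
  i=8: 2287   i=9: 527     …   i=16: 1025
  i=17: 1547
Match at i=17, j=15: a = 17·49 + 15 = 848.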